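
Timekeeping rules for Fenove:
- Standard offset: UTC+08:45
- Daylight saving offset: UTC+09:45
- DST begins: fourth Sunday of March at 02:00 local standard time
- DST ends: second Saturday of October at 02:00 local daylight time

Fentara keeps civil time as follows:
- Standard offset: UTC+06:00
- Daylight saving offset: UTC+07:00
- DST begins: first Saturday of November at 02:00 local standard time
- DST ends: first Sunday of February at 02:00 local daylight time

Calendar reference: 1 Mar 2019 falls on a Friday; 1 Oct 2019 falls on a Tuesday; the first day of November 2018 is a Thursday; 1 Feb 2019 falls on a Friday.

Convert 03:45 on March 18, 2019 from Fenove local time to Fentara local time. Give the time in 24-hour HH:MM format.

01:00

1 March 2019 is a Friday, so the first Sunday is March 3 and the fourth is March 24.
1 October 2019 is a Tuesday, so the first Saturday is October 5 and the second is October 12.
March 18, 2019 is outside the daylight-saving period (24 March – 12 October), so Fenove is on standard time, UTC+08:45.
03:45 Fenove − 8h45m = 19:00 UTC (rolling into the previous day, 17 March 2019).
1 November 2018 is a Thursday, so the first Saturday is November 3.
1 February 2019 is a Friday, so the first Sunday is February 3.
At the standard offset (UTC+06:00), 19:00 UTC + 6h = 01:00 Fentara standard time (rolling into the next day, 18 March 2019).
The standard-time date in Fentara, March 18, 2019, does not fall between 3 November 2018 and 3 February 2019, so daylight saving is not in effect and Fentara is at UTC+06:00.
19:00 UTC + 6h = 01:00 Fentara (rolling into the next day, 18 March 2019).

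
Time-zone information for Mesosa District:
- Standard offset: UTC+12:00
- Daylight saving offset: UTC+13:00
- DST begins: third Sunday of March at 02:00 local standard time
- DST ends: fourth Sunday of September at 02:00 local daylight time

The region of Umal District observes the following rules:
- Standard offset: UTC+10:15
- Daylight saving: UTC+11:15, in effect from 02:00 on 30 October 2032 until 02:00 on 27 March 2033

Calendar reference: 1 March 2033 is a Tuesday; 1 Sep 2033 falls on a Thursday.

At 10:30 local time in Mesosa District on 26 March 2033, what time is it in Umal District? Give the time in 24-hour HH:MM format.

08:45

1 March 2033 is a Tuesday, so the first Sunday is March 6 and the third is March 20.
1 September 2033 is a Thursday, so the first Sunday is September 4 and the fourth is September 25.
26 March 2033 falls between 20 March and 25 September, so daylight saving is in effect and Mesosa District is at UTC+13:00.
10:30 Mesosa District − 13h = 21:30 UTC (rolling into the previous day, 25 March 2033).
At the standard offset (UTC+10:15), 21:30 UTC + 10h15m = 07:45 Umal District standard time (rolling into the next day, 26 March 2033).
The standard-time date in Umal District, 26 March 2033, falls between 30 October 2032 and 27 March 2033, so daylight saving is in effect and Umal District is at UTC+11:15.
21:30 UTC + 11h15m = 08:45 Umal District (rolling into the next day, 26 March 2033).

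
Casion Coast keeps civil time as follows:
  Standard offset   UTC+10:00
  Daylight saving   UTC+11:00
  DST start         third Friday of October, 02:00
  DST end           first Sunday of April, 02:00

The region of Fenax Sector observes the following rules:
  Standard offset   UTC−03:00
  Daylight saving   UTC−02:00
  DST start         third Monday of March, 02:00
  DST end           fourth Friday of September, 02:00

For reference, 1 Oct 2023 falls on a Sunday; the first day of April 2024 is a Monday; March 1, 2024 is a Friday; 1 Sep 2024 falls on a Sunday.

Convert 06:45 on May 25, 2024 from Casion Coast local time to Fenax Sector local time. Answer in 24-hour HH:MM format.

18:45

1 October 2023 is a Sunday, so the first Friday is October 6 and the third is October 20.
1 April 2024 is a Monday, so the first Sunday is April 7.
May 25, 2024 does not fall between 20 October 2023 and 7 April 2024, so daylight saving is not in effect and Casion Coast is at UTC+10:00.
06:45 Casion Coast − 10h = 20:45 UTC (rolling into the previous day, 24 May 2024).
1 March 2024 is a Friday, so the first Monday is March 4 and the third is March 18.
1 September 2024 is a Sunday, so the first Friday is September 6 and the fourth is September 27.
At the standard offset (UTC−03:00), 20:45 UTC − 3h = 17:45 Fenax Sector standard time.
The standard-time date in Fenax Sector, May 24, 2024, falls between 18 March and 27 September, so daylight saving is in effect and Fenax Sector is at UTC−02:00.
20:45 UTC − 2h = 18:45 Fenax Sector.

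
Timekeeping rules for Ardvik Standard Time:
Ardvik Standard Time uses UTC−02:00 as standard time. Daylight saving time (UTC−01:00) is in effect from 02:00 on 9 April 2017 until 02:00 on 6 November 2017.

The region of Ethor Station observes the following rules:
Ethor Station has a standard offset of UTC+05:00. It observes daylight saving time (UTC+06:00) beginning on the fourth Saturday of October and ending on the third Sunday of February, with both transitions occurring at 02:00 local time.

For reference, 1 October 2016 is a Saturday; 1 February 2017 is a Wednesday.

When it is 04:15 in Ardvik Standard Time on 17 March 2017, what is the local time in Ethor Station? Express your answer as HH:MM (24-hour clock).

11:15

17 March 2017 is outside the daylight-saving period (9 April – 6 November), so Ardvik Standard Time is on standard time, UTC−02:00.
04:15 Ardvik Standard Time + 2h = 06:15 UTC.
1 October 2016 is a Saturday, so the first Saturday is October 1 and the fourth is October 22.
1 February 2017 is a Wednesday, so the first Sunday is February 5 and the third is February 19.
At the standard offset (UTC+05:00), 06:15 UTC + 5h = 11:15 Ethor Station standard time.
The standard-time date in Ethor Station, 17 March 2017, does not fall between 22 October 2016 and 19 February 2017, so daylight saving is not in effect and Ethor Station is at UTC+05:00.
06:15 UTC + 5h = 11:15 Ethor Station.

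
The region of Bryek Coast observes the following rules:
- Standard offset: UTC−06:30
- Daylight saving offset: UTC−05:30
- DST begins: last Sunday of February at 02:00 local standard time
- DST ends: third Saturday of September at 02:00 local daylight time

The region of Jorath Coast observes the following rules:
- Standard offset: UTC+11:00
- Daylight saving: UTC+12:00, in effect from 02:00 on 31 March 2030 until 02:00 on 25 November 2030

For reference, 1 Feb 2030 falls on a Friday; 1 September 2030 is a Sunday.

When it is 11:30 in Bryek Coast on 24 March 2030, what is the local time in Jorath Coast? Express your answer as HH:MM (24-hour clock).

1 February 2030 is a Friday, so Sundays fall on 3, 10, 17, 24; the last is February 24.
1 September 2030 is a Sunday, so the first Saturday is September 7 and the third is September 21.
24 March 2030 falls between 24 February and 21 September, so daylight saving is in effect and Bryek Coast is at UTC−05:30.
11:30 Bryek Coast + 5h30m = 17:00 UTC.
At the standard offset (UTC+11:00), 17:00 UTC + 11h = 04:00 Jorath Coast standard time (rolling into the next day, 25 March 2030).
The standard-time date in Jorath Coast, 25 March 2030, does not fall between 31 March and 25 November, so daylight saving is not in effect and Jorath Coast is at UTC+11:00.
17:00 UTC + 11h = 04:00 Jorath Coast (rolling into the next day, 25 March 2030).

04:00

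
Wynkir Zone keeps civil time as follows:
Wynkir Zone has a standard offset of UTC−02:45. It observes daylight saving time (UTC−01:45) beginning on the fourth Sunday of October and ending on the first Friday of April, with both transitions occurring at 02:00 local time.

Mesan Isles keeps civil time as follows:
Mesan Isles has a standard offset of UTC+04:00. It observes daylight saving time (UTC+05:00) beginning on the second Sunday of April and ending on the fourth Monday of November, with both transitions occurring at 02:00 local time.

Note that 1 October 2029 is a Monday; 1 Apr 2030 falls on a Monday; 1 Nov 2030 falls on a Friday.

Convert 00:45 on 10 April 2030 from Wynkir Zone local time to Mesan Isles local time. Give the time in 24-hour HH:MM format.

07:30

1 October 2029 is a Monday, so the first Sunday is October 7 and the fourth is October 28.
1 April 2030 is a Monday, so the first Friday is April 5.
10 April 2030 does not fall between 28 October 2029 and 5 April 2030, so daylight saving is not in effect and Wynkir Zone is at UTC−02:45.
00:45 Wynkir Zone + 2h45m = 03:30 UTC.
1 April 2030 is a Monday, so the first Sunday is April 7 and the second is April 14.
1 November 2030 is a Friday, so the first Monday is November 4 and the fourth is November 25.
At the standard offset (UTC+04:00), 03:30 UTC + 4h = 07:30 Mesan Isles standard time.
Daylight saving runs 14 April – 25 November; the standard-time date in Mesan Isles, 10 April 2030, is outside that window, so Mesan Isles is on standard time at UTC+04:00.
03:30 UTC + 4h = 07:30 Mesan Isles.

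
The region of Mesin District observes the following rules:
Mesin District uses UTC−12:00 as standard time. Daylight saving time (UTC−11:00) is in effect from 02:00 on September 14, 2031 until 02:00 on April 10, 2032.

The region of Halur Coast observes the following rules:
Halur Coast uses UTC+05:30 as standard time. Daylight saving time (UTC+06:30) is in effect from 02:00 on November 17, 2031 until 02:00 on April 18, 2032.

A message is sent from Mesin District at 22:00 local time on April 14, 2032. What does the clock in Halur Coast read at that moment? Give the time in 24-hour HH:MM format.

Daylight saving runs 14 September 2031 – 10 April 2032; April 14, 2032 is outside that window, so Mesin District is on standard time at UTC−12:00.
22:00 Mesin District + 12h = 10:00 UTC (rolling into the next day, 15 April 2032).
At the standard offset (UTC+05:30), 10:00 UTC + 5h30m = 15:30 Halur Coast standard time.
The standard-time date in Halur Coast, April 15, 2032, lies within the daylight-saving period (17 November 2031 – 18 April 2032), so Halur Coast is on daylight time, UTC+06:30.
10:00 UTC + 6h30m = 16:30 Halur Coast.

16:30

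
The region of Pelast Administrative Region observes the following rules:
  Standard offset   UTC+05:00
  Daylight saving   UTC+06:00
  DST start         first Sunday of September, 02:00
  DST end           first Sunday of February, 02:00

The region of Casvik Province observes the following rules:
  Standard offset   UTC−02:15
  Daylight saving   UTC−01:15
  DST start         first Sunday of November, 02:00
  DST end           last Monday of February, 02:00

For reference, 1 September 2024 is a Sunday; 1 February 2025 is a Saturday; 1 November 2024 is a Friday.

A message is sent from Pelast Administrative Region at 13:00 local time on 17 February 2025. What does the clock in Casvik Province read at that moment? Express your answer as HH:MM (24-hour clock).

06:45

1 September 2024 is a Sunday, so the first Sunday is September 1.
1 February 2025 is a Saturday, so the first Sunday is February 2.
17 February 2025 is outside the daylight-saving period (1 September 2024 – 2 February 2025), so Pelast Administrative Region is on standard time, UTC+05:00.
13:00 Pelast Administrative Region − 5h = 08:00 UTC.
1 November 2024 is a Friday, so the first Sunday is November 3.
1 February 2025 is a Saturday, so Mondays fall on 3, 10, 17, 24; the last is February 24.
At the standard offset (UTC−02:15), 08:00 UTC − 2h15m = 05:45 Casvik Province standard time.
The standard-time date in Casvik Province, 17 February 2025, falls between 3 November 2024 and 24 February 2025, so daylight saving is in effect and Casvik Province is at UTC−01:15.
08:00 UTC − 1h15m = 06:45 Casvik Province.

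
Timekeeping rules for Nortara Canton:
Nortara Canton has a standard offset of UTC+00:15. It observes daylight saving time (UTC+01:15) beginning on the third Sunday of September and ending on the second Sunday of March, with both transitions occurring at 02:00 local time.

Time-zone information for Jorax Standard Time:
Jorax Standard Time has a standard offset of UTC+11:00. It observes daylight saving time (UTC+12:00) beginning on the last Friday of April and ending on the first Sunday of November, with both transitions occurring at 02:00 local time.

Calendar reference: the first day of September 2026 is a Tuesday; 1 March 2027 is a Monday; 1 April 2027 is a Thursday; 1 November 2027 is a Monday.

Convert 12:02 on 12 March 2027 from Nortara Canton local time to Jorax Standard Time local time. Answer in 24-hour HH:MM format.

1 September 2026 is a Tuesday, so the first Sunday is September 6 and the third is September 20.
1 March 2027 is a Monday, so the first Sunday is March 7 and the second is March 14.
12 March 2027 falls between 20 September 2026 and 14 March 2027, so daylight saving is in effect and Nortara Canton is at UTC+01:15.
12:02 Nortara Canton − 1h15m = 10:47 UTC.
1 April 2027 is a Thursday, so Fridays fall on 2, 9, 16, 23, 30; the last is April 30.
1 November 2027 is a Monday, so the first Sunday is November 7.
At the standard offset (UTC+11:00), 10:47 UTC + 11h = 21:47 Jorax Standard Time standard time.
Daylight saving runs 30 April – 7 November; the standard-time date in Jorax Standard Time, 12 March 2027, is outside that window, so Jorax Standard Time is on standard time at UTC+11:00.
10:47 UTC + 11h = 21:47 Jorax Standard Time.

21:47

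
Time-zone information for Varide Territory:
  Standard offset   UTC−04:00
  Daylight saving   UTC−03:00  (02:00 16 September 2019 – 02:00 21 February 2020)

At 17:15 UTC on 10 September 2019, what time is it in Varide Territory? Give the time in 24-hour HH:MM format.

At the standard offset (UTC−04:00), 17:15 UTC − 4h = 13:15 Varide Territory standard time.
The standard-time date in Varide Territory, 10 September 2019, is outside the daylight-saving period (16 September 2019 – 21 February 2020), so Varide Territory is on standard time, UTC−04:00.
17:15 UTC − 4h = 13:15 local.

13:15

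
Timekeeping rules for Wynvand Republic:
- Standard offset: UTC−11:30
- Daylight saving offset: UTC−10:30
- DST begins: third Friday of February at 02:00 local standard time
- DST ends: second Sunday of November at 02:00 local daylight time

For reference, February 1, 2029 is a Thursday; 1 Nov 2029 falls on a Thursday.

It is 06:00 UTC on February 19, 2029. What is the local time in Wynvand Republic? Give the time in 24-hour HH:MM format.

1 February 2029 is a Thursday, so the first Friday is February 2 and the third is February 16.
1 November 2029 is a Thursday, so the first Sunday is November 4 and the second is November 11.
At the standard offset (UTC−11:30), 06:00 UTC − 11h30m = 18:30 Wynvand Republic standard time (rolling into the previous day, 18 February 2029).
Daylight saving runs 16 February – 11 November; the standard-time date in Wynvand Republic, February 18, 2029, is inside that window, so Wynvand Republic is at UTC−10:30.
06:00 UTC − 10h30m = 19:30 local (rolling into the previous day, 18 February 2029).

19:30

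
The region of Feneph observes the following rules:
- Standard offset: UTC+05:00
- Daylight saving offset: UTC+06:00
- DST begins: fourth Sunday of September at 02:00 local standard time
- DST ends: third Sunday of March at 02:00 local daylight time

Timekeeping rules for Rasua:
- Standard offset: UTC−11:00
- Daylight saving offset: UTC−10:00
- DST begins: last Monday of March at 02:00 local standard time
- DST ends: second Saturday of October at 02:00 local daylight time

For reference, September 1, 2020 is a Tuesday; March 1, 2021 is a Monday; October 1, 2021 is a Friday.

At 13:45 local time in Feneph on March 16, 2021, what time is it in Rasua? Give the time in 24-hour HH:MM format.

20:45

1 September 2020 is a Tuesday, so the first Sunday is September 6 and the fourth is September 27.
1 March 2021 is a Monday, so the first Sunday is March 7 and the third is March 21.
March 16, 2021 lies within the daylight-saving period (27 September 2020 – 21 March 2021), so Feneph is on daylight time, UTC+06:00.
13:45 Feneph − 6h = 07:45 UTC.
1 March 2021 is a Monday, so Mondays fall on 1, 8, 15, 22, 29; the last is March 29.
1 October 2021 is a Friday, so the first Saturday is October 2 and the second is October 9.
At the standard offset (UTC−11:00), 07:45 UTC − 11h = 20:45 Rasua standard time (rolling into the previous day, 15 March 2021).
Daylight saving runs 29 March – 9 October; the standard-time date in Rasua, March 15, 2021, is outside that window, so Rasua is on standard time at UTC−11:00.
07:45 UTC − 11h = 20:45 Rasua (rolling into the previous day, 15 March 2021).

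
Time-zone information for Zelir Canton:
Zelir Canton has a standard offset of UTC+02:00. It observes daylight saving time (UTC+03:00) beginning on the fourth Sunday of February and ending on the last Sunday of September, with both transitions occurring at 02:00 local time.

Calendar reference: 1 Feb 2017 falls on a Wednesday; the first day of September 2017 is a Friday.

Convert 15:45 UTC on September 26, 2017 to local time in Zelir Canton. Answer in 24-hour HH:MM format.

1 February 2017 is a Wednesday, so the first Sunday is February 5 and the fourth is February 26.
1 September 2017 is a Friday, so Sundays fall on 3, 10, 17, 24; the last is September 24.
At the standard offset (UTC+02:00), 15:45 UTC + 2h = 17:45 Zelir Canton standard time.
The standard-time date in Zelir Canton, September 26, 2017, is outside the daylight-saving period (26 February – 24 September), so Zelir Canton is on standard time, UTC+02:00.
15:45 UTC + 2h = 17:45 local.

17:45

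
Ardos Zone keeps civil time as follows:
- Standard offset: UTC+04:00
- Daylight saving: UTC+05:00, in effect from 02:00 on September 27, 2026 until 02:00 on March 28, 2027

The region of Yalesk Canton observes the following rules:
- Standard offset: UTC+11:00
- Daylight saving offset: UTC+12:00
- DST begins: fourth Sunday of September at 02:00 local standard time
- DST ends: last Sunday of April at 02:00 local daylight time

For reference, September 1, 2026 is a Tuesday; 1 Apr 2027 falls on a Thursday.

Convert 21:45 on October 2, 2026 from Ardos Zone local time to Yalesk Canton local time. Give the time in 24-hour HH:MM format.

October 2, 2026 lies within the daylight-saving period (27 September 2026 – 28 March 2027), so Ardos Zone is on daylight time, UTC+05:00.
21:45 Ardos Zone − 5h = 16:45 UTC.
1 September 2026 is a Tuesday, so the first Sunday is September 6 and the fourth is September 27.
1 April 2027 is a Thursday, so Sundays fall on 4, 11, 18, 25; the last is April 25.
At the standard offset (UTC+11:00), 16:45 UTC + 11h = 03:45 Yalesk Canton standard time (rolling into the next day, 3 October 2026).
The standard-time date in Yalesk Canton, October 3, 2026, lies within the daylight-saving period (27 September 2026 – 25 April 2027), so Yalesk Canton is on daylight time, UTC+12:00.
16:45 UTC + 12h = 04:45 Yalesk Canton (rolling into the next day, 3 October 2026).

04:45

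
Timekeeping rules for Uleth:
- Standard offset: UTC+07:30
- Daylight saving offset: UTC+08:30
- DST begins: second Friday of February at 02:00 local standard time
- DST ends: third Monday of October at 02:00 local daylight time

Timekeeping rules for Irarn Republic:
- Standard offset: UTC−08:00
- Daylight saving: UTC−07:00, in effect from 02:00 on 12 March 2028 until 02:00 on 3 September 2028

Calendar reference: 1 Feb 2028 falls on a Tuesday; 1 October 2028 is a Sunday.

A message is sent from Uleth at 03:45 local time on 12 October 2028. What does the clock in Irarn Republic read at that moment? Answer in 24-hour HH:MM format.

1 February 2028 is a Tuesday, so the first Friday is February 4 and the second is February 11.
1 October 2028 is a Sunday, so the first Monday is October 2 and the third is October 16.
Daylight saving runs 11 February – 16 October; 12 October 2028 is inside that window, so Uleth is at UTC+08:30.
03:45 Uleth − 8h30m = 19:15 UTC (rolling into the previous day, 11 October 2028).
At the standard offset (UTC−08:00), 19:15 UTC − 8h = 11:15 Irarn Republic standard time.
The standard-time date in Irarn Republic, 11 October 2028, is outside the daylight-saving period (12 March – 3 September), so Irarn Republic is on standard time, UTC−08:00.
19:15 UTC − 8h = 11:15 Irarn Republic.

11:15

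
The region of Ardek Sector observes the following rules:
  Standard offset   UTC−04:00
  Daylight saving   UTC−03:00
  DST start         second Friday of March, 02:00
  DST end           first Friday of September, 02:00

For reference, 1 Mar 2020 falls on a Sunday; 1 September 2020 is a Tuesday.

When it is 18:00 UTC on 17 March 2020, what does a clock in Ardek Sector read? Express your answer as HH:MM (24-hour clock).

1 March 2020 is a Sunday, so the first Friday is March 6 and the second is March 13.
1 September 2020 is a Tuesday, so the first Friday is September 4.
At the standard offset (UTC−04:00), 18:00 UTC − 4h = 14:00 Ardek Sector standard time.
The standard-time date in Ardek Sector, 17 March 2020, lies within the daylight-saving period (13 March – 4 September), so Ardek Sector is on daylight time, UTC−03:00.
18:00 UTC − 3h = 15:00 local.

15:00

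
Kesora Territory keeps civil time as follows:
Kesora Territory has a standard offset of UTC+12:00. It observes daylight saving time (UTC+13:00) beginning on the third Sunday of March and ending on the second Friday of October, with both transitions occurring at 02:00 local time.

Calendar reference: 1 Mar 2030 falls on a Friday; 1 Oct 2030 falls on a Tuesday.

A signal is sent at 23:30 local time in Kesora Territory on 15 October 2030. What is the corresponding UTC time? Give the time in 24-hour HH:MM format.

1 March 2030 is a Friday, so the first Sunday is March 3 and the third is March 17.
1 October 2030 is a Tuesday, so the first Friday is October 4 and the second is October 11.
Daylight saving runs 17 March – 11 October; 15 October 2030 is outside that window, so Kesora Territory is on standard time at UTC+12:00.
23:30 local − 12h = 11:30 UTC.

11:30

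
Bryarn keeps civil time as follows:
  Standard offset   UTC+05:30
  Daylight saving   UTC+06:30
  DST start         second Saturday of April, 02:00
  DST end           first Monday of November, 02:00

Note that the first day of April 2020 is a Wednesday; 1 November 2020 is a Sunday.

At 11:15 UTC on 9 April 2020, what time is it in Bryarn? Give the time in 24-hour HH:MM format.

1 April 2020 is a Wednesday, so the first Saturday is April 4 and the second is April 11.
1 November 2020 is a Sunday, so the first Monday is November 2.
At the standard offset (UTC+05:30), 11:15 UTC + 5h30m = 16:45 Bryarn standard time.
The standard-time date in Bryarn, 9 April 2020, is outside the daylight-saving period (11 April – 2 November), so Bryarn is on standard time, UTC+05:30.
11:15 UTC + 5h30m = 16:45 local.

16:45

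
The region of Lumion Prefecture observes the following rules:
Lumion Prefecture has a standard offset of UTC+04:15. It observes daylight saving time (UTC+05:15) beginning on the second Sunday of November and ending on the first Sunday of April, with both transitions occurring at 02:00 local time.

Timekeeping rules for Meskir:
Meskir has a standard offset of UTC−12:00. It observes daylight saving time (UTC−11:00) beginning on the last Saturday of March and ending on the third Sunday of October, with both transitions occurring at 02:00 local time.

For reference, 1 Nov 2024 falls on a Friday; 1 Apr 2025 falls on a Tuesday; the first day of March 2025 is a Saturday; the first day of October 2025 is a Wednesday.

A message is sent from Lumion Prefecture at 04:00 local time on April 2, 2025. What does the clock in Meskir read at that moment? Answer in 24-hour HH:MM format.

1 November 2024 is a Friday, so the first Sunday is November 3 and the second is November 10.
1 April 2025 is a Tuesday, so the first Sunday is April 6.
April 2, 2025 lies within the daylight-saving period (10 November 2024 – 6 April 2025), so Lumion Prefecture is on daylight time, UTC+05:15.
04:00 Lumion Prefecture − 5h15m = 22:45 UTC (rolling into the previous day, 1 April 2025).
1 March 2025 is a Saturday, so Saturdays fall on 1, 8, 15, 22, 29; the last is March 29.
1 October 2025 is a Wednesday, so the first Sunday is October 5 and the third is October 19.
At the standard offset (UTC−12:00), 22:45 UTC − 12h = 10:45 Meskir standard time.
The standard-time date in Meskir, April 1, 2025, falls between 29 March and 19 October, so daylight saving is in effect and Meskir is at UTC−11:00.
22:45 UTC − 11h = 11:45 Meskir.

11:45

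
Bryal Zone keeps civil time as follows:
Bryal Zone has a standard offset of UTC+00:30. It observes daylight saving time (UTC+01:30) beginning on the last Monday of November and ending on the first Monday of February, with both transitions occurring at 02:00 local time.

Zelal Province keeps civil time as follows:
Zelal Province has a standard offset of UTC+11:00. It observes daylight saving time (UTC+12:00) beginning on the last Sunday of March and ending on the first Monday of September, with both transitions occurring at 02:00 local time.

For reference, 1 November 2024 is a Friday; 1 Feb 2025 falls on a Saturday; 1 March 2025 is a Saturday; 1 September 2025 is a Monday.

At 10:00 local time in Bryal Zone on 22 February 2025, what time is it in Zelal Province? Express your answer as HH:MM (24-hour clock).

20:30

1 November 2024 is a Friday, so Mondays fall on 4, 11, 18, 25; the last is November 25.
1 February 2025 is a Saturday, so the first Monday is February 3.
22 February 2025 is outside the daylight-saving period (25 November 2024 – 3 February 2025), so Bryal Zone is on standard time, UTC+00:30.
10:00 Bryal Zone − 0h30m = 09:30 UTC.
1 March 2025 is a Saturday, so Sundays fall on 2, 9, 16, 23, 30; the last is March 30.
1 September 2025 is a Monday, so the first Monday is September 1.
At the standard offset (UTC+11:00), 09:30 UTC + 11h = 20:30 Zelal Province standard time.
The standard-time date in Zelal Province, 22 February 2025, does not fall between 30 March and 1 September, so daylight saving is not in effect and Zelal Province is at UTC+11:00.
09:30 UTC + 11h = 20:30 Zelal Province.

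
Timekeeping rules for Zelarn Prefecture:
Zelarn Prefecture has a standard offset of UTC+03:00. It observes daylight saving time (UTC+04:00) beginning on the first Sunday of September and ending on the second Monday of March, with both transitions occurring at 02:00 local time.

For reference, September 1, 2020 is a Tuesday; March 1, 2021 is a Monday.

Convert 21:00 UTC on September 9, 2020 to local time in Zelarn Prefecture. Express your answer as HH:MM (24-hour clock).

1 September 2020 is a Tuesday, so the first Sunday is September 6.
1 March 2021 is a Monday, so the first Monday is March 1 and the second is March 8.
At the standard offset (UTC+03:00), 21:00 UTC + 3h = 00:00 Zelarn Prefecture standard time (rolling into the next day, 10 September 2020).
The standard-time date in Zelarn Prefecture, September 10, 2020, lies within the daylight-saving period (6 September 2020 – 8 March 2021), so Zelarn Prefecture is on daylight time, UTC+04:00.
21:00 UTC + 4h = 01:00 local (rolling into the next day, 10 September 2020).

01:00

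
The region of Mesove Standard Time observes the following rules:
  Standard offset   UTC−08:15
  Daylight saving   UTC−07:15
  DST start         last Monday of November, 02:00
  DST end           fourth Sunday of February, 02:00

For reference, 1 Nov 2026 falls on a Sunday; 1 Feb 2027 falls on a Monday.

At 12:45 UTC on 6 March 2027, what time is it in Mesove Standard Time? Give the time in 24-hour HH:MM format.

04:30

1 November 2026 is a Sunday, so Mondays fall on 2, 9, 16, 23, 30; the last is November 30.
1 February 2027 is a Monday, so the first Sunday is February 7 and the fourth is February 28.
At the standard offset (UTC−08:15), 12:45 UTC − 8h15m = 04:30 Mesove Standard Time standard time.
The standard-time date in Mesove Standard Time, 6 March 2027, does not fall between 30 November 2026 and 28 February 2027, so daylight saving is not in effect and Mesove Standard Time is at UTC−08:15.
12:45 UTC − 8h15m = 04:30 local.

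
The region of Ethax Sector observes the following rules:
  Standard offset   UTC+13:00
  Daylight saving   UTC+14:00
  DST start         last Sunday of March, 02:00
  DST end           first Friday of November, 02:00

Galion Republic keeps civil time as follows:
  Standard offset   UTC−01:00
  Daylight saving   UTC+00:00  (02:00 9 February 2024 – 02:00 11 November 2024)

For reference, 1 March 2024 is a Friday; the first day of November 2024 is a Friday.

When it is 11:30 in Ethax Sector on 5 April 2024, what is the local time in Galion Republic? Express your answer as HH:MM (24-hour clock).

21:30

1 March 2024 is a Friday, so Sundays fall on 3, 10, 17, 24, 31; the last is March 31.
1 November 2024 is a Friday, so the first Friday is November 1.
5 April 2024 falls between 31 March and 1 November, so daylight saving is in effect and Ethax Sector is at UTC+14:00.
11:30 Ethax Sector − 14h = 21:30 UTC (rolling into the previous day, 4 April 2024).
At the standard offset (UTC−01:00), 21:30 UTC − 1h = 20:30 Galion Republic standard time.
The standard-time date in Galion Republic, 4 April 2024, lies within the daylight-saving period (9 February – 11 November), so Galion Republic is on daylight time, UTC+00:00.
21:30 UTC + 0h = 21:30 Galion Republic.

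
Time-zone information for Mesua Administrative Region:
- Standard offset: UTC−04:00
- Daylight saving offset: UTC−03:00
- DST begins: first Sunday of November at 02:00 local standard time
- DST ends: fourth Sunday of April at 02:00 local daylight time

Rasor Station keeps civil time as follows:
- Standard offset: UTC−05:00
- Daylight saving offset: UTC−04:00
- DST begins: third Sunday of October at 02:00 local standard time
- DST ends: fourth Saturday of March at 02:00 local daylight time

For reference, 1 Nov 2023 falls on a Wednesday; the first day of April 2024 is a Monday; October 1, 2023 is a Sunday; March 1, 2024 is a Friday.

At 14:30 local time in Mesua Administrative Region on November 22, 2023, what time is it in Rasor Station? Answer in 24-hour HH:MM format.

1 November 2023 is a Wednesday, so the first Sunday is November 5.
1 April 2024 is a Monday, so the first Sunday is April 7 and the fourth is April 28.
November 22, 2023 lies within the daylight-saving period (5 November 2023 – 28 April 2024), so Mesua Administrative Region is on daylight time, UTC−03:00.
14:30 Mesua Administrative Region + 3h = 17:30 UTC.
1 October 2023 is a Sunday, so the first Sunday is October 1 and the third is October 15.
1 March 2024 is a Friday, so the first Saturday is March 2 and the fourth is March 23.
At the standard offset (UTC−05:00), 17:30 UTC − 5h = 12:30 Rasor Station standard time.
The standard-time date in Rasor Station, November 22, 2023, falls between 15 October 2023 and 23 March 2024, so daylight saving is in effect and Rasor Station is at UTC−04:00.
17:30 UTC − 4h = 13:30 Rasor Station.

13:30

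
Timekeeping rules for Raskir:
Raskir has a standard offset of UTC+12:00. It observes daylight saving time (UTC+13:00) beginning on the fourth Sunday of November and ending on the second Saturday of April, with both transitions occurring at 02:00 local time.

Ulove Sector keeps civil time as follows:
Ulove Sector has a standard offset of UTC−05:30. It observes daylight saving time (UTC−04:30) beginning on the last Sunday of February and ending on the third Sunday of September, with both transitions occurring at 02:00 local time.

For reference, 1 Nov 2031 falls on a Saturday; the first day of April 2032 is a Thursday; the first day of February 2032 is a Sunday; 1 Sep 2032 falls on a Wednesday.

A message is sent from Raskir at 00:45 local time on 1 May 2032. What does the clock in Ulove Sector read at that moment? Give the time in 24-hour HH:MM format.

1 November 2031 is a Saturday, so the first Sunday is November 2 and the fourth is November 23.
1 April 2032 is a Thursday, so the first Saturday is April 3 and the second is April 10.
1 May 2032 is outside the daylight-saving period (23 November 2031 – 10 April 2032), so Raskir is on standard time, UTC+12:00.
00:45 Raskir − 12h = 12:45 UTC (rolling into the previous day, 30 April 2032).
1 February 2032 is a Sunday, so Sundays fall on 1, 8, 15, 22, 29; the last is February 29.
1 September 2032 is a Wednesday, so the first Sunday is September 5 and the third is September 19.
At the standard offset (UTC−05:30), 12:45 UTC − 5h30m = 07:15 Ulove Sector standard time.
The standard-time date in Ulove Sector, 30 April 2032, lies within the daylight-saving period (29 February – 19 September), so Ulove Sector is on daylight time, UTC−04:30.
12:45 UTC − 4h30m = 08:15 Ulove Sector.

08:15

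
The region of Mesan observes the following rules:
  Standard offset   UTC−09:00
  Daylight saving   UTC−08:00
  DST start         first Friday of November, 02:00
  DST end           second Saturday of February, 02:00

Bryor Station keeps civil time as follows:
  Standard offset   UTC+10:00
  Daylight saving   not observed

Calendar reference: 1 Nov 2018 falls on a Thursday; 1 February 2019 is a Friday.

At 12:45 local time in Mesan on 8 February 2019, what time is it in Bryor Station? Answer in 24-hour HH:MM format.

1 November 2018 is a Thursday, so the first Friday is November 2.
1 February 2019 is a Friday, so the first Saturday is February 2 and the second is February 9.
8 February 2019 falls between 2 November 2018 and 9 February 2019, so daylight saving is in effect and Mesan is at UTC−08:00.
12:45 Mesan + 8h = 20:45 UTC.
Bryor Station stays on UTC+10:00 all year.
20:45 UTC + 10h = 06:45 Bryor Station (rolling into the next day, 9 February 2019).

06:45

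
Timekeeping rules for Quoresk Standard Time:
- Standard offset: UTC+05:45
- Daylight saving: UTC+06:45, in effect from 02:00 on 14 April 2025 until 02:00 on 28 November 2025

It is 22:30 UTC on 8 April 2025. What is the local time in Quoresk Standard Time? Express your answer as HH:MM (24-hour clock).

04:15

At the standard offset (UTC+05:45), 22:30 UTC + 5h45m = 04:15 Quoresk Standard Time standard time (rolling into the next day, 9 April 2025).
The standard-time date in Quoresk Standard Time, 9 April 2025, is outside the daylight-saving period (14 April – 28 November), so Quoresk Standard Time is on standard time, UTC+05:45.
22:30 UTC + 5h45m = 04:15 local (rolling into the next day, 9 April 2025).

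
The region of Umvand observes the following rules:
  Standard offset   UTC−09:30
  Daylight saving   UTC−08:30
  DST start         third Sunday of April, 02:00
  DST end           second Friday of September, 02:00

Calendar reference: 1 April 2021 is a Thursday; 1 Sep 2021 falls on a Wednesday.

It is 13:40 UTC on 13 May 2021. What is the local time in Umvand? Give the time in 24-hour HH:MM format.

1 April 2021 is a Thursday, so the first Sunday is April 4 and the third is April 18.
1 September 2021 is a Wednesday, so the first Friday is September 3 and the second is September 10.
At the standard offset (UTC−09:30), 13:40 UTC − 9h30m = 04:10 Umvand standard time.
The standard-time date in Umvand, 13 May 2021, lies within the daylight-saving period (18 April – 10 September), so Umvand is on daylight time, UTC−08:30.
13:40 UTC − 8h30m = 05:10 local.

05:10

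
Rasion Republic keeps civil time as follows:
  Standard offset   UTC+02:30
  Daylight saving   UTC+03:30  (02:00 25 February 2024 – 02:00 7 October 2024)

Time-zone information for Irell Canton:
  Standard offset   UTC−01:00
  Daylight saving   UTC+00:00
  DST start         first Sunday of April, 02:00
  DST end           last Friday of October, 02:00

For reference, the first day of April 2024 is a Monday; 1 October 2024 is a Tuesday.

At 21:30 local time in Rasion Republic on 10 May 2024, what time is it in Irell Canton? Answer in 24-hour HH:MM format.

18:00

10 May 2024 lies within the daylight-saving period (25 February – 7 October), so Rasion Republic is on daylight time, UTC+03:30.
21:30 Rasion Republic − 3h30m = 18:00 UTC.
1 April 2024 is a Monday, so the first Sunday is April 7.
1 October 2024 is a Tuesday, so Fridays fall on 4, 11, 18, 25; the last is October 25.
At the standard offset (UTC−01:00), 18:00 UTC − 1h = 17:00 Irell Canton standard time.
The standard-time date in Irell Canton, 10 May 2024, lies within the daylight-saving period (7 April – 25 October), so Irell Canton is on daylight time, UTC+00:00.
18:00 UTC + 0h = 18:00 Irell Canton.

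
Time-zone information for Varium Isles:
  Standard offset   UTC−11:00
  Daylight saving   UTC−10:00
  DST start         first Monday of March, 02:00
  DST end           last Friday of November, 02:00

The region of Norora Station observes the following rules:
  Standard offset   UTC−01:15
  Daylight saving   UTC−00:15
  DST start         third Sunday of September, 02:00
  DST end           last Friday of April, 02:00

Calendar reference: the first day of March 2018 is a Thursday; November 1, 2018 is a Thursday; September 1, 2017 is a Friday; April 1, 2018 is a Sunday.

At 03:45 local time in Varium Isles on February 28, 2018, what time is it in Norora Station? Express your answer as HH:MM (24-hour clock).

14:30

1 March 2018 is a Thursday, so the first Monday is March 5.
1 November 2018 is a Thursday, so Fridays fall on 2, 9, 16, 23, 30; the last is November 30.
Daylight saving runs 5 March – 30 November; February 28, 2018 is outside that window, so Varium Isles is on standard time at UTC−11:00.
03:45 Varium Isles + 11h = 14:45 UTC.
1 September 2017 is a Friday, so the first Sunday is September 3 and the third is September 17.
1 April 2018 is a Sunday, so Fridays fall on 6, 13, 20, 27; the last is April 27.
At the standard offset (UTC−01:15), 14:45 UTC − 1h15m = 13:30 Norora Station standard time.
Daylight saving runs 17 September 2017 – 27 April 2018; the standard-time date in Norora Station, February 28, 2018, is inside that window, so Norora Station is at UTC−00:15.
14:45 UTC − 0h15m = 14:30 Norora Station.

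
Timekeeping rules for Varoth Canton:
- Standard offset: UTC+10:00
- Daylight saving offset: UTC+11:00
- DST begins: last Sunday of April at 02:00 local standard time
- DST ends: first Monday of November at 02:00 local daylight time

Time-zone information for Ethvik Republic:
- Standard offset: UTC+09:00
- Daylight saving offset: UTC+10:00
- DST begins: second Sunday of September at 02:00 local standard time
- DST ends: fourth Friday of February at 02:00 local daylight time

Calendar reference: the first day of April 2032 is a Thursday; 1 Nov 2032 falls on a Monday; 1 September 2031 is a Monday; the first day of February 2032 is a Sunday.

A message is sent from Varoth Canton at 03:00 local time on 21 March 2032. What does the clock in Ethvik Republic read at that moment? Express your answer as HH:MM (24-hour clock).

1 April 2032 is a Thursday, so Sundays fall on 4, 11, 18, 25; the last is April 25.
1 November 2032 is a Monday, so the first Monday is November 1.
21 March 2032 is outside the daylight-saving period (25 April – 1 November), so Varoth Canton is on standard time, UTC+10:00.
03:00 Varoth Canton − 10h = 17:00 UTC (rolling into the previous day, 20 March 2032).
1 September 2031 is a Monday, so the first Sunday is September 7 and the second is September 14.
1 February 2032 is a Sunday, so the first Friday is February 6 and the fourth is February 27.
At the standard offset (UTC+09:00), 17:00 UTC + 9h = 02:00 Ethvik Republic standard time (rolling into the next day, 21 March 2032).
The standard-time date in Ethvik Republic, 21 March 2032, does not fall between 14 September 2031 and 27 February 2032, so daylight saving is not in effect and Ethvik Republic is at UTC+09:00.
17:00 UTC + 9h = 02:00 Ethvik Republic (rolling into the next day, 21 March 2032).

02:00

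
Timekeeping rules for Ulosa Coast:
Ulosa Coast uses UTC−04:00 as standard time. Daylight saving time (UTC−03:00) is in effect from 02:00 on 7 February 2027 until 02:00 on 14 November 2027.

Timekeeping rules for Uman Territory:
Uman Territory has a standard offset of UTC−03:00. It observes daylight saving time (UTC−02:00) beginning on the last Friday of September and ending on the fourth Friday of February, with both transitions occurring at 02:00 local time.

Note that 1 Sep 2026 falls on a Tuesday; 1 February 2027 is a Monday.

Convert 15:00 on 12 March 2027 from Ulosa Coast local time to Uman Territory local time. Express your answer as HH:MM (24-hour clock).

15:00

12 March 2027 lies within the daylight-saving period (7 February – 14 November), so Ulosa Coast is on daylight time, UTC−03:00.
15:00 Ulosa Coast + 3h = 18:00 UTC.
1 September 2026 is a Tuesday, so Fridays fall on 4, 11, 18, 25; the last is September 25.
1 February 2027 is a Monday, so the first Friday is February 5 and the fourth is February 26.
At the standard offset (UTC−03:00), 18:00 UTC − 3h = 15:00 Uman Territory standard time.
The standard-time date in Uman Territory, 12 March 2027, does not fall between 25 September 2026 and 26 February 2027, so daylight saving is not in effect and Uman Territory is at UTC−03:00.
18:00 UTC − 3h = 15:00 Uman Territory.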